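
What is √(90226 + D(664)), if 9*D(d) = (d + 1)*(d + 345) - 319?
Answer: 10*√14827/3 ≈ 405.89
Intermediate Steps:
D(d) = -319/9 + (1 + d)*(345 + d)/9 (D(d) = ((d + 1)*(d + 345) - 319)/9 = ((1 + d)*(345 + d) - 319)/9 = (-319 + (1 + d)*(345 + d))/9 = -319/9 + (1 + d)*(345 + d)/9)
√(90226 + D(664)) = √(90226 + (26/9 + (⅑)*664² + (346/9)*664)) = √(90226 + (26/9 + (⅑)*440896 + 229744/9)) = √(90226 + (26/9 + 440896/9 + 229744/9)) = √(90226 + 670666/9) = √(1482700/9) = 10*√14827/3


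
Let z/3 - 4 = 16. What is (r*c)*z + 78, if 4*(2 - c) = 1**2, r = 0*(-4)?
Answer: 78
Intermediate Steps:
z = 60 (z = 12 + 3*16 = 12 + 48 = 60)
r = 0
c = 7/4 (c = 2 - 1/4*1**2 = 2 - 1/4*1 = 2 - 1/4 = 7/4 ≈ 1.7500)
(r*c)*z + 78 = (0*(7/4))*60 + 78 = 0*60 + 78 = 0 + 78 = 78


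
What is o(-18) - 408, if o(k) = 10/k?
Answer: -3677/9 ≈ -408.56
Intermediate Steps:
o(-18) - 408 = 10/(-18) - 408 = 10*(-1/18) - 408 = -5/9 - 408 = -3677/9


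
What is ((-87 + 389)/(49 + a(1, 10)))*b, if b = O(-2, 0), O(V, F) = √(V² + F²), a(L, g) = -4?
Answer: 604/45 ≈ 13.422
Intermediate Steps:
O(V, F) = √(F² + V²)
b = 2 (b = √(0² + (-2)²) = √(0 + 4) = √4 = 2)
((-87 + 389)/(49 + a(1, 10)))*b = ((-87 + 389)/(49 - 4))*2 = (302/45)*2 = 604/45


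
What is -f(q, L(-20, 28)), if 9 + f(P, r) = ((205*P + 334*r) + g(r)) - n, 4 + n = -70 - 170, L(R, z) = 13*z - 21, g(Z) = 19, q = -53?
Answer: -103951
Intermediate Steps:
L(R, z) = -21 + 13*z
n = -244 (n = -4 + (-70 - 170) = -4 - 240 = -244)
f(P, r) = 254 + 205*P + 334*r (f(P, r) = -9 + (((205*P + 334*r) + 19) - 1*(-244)) = -9 + ((19 + 205*P + 334*r) + 244) = -9 + (263 + 205*P + 334*r) = 254 + 205*P + 334*r)
-f(q, L(-20, 28)) = -(254 + 205*(-53) + 334*(-21 + 13*28)) = -(254 - 10865 + 334*(-21 + 364)) = -(254 - 10865 + 334*343) = -(254 - 10865 + 114562) = -1*103951 = -103951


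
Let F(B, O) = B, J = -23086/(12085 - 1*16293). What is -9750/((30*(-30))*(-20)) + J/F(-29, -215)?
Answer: -33445/45762 ≈ -0.73085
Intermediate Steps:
J = 11543/2104 (J = -23086/(12085 - 16293) = -23086/(-4208) = -23086*(-1/4208) = 11543/2104 ≈ 5.4862)
-9750/((30*(-30))*(-20)) + J/F(-29, -215) = -9750/((30*(-30))*(-20)) + (11543/2104)/(-29) = -9750/((-900*(-20))) + (11543/2104)*(-1/29) = -9750/18000 - 11543/61016 = -9750*1/18000 - 11543/61016 = -13/24 - 11543/61016 = -33445/45762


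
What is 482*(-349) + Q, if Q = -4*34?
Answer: -168354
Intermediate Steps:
Q = -136
482*(-349) + Q = 482*(-349) - 136 = -168218 - 136 = -168354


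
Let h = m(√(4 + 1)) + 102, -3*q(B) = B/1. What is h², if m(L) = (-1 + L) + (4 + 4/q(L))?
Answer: 55174/5 - 294*√5 ≈ 10377.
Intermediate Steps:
q(B) = -B/3 (q(B) = -B/(3*1) = -B/3)
m(L) = 3 + L - 12/L (m(L) = (-1 + L) + (4 + 4/((-L/3))) = (-1 + L) + (4 + 4*(-3/L)) = (-1 + L) + (4 - 12/L) = 3 + L - 12/L)
h = 105 - 7*√5/5 (h = (3 + √(4 + 1) - 12/√(4 + 1)) + 102 = (3 + √5 - 12*√5/5) + 102 = (3 - 7*√5/5) + 102 = 105 - 7*√5/5 ≈ 101.87)
h² = (105 - 7*√5/5)²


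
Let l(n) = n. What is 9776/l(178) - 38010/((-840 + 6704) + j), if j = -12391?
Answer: 35286866/580903 ≈ 60.745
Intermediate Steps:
9776/l(178) - 38010/((-840 + 6704) + j) = 9776/178 - 38010/((-840 + 6704) - 12391) = 9776*(1/178) - 38010/(5864 - 12391) = 4888/89 - 38010/(-6527) = 4888/89 - 38010*(-1/6527) = 4888/89 + 38010/6527 = 35286866/580903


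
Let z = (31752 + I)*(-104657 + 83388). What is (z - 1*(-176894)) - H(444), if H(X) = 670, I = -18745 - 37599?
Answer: 523223472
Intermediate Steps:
I = -56344
z = 523047248 (z = (31752 - 56344)*(-104657 + 83388) = -24592*(-21269) = 523047248)
(z - 1*(-176894)) - H(444) = (523047248 - 1*(-176894)) - 1*670 = (523047248 + 176894) - 670 = 523224142 - 670 = 523223472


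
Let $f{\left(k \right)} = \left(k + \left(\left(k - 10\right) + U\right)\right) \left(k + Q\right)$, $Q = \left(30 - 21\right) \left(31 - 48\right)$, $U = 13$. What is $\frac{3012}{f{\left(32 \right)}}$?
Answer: $- \frac{3012}{8107} \approx -0.37153$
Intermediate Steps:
$Q = -153$ ($Q = 9 \left(-17\right) = -153$)
$f{\left(k \right)} = \left(-153 + k\right) \left(3 + 2 k\right)$ ($f{\left(k \right)} = \left(k + \left(\left(k - 10\right) + 13\right)\right) \left(k - 153\right) = \left(k + \left(\left(-10 + k\right) + 13\right)\right) \left(-153 + k\right) = \left(k + \left(3 + k\right)\right) \left(-153 + k\right) = \left(3 + 2 k\right) \left(-153 + k\right) = \left(-153 + k\right) \left(3 + 2 k\right)$)
$\frac{3012}{f{\left(32 \right)}} = \frac{3012}{-459 - 9696 + 2 \cdot 32^{2}} = \frac{3012}{-459 - 9696 + 2 \cdot 1024} = \frac{3012}{-459 - 9696 + 2048} = \frac{3012}{-8107} = 3012 \left(- \frac{1}{8107}\right) = - \frac{3012}{8107}$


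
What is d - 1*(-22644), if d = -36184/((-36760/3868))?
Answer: 121544144/4595 ≈ 26451.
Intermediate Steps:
d = 17494964/4595 (d = -36184/((-36760*1/3868)) = -36184/(-9190/967) = -36184*(-967/9190) = 17494964/4595 ≈ 3807.4)
d - 1*(-22644) = 17494964/4595 - 1*(-22644) = 17494964/4595 + 22644 = 121544144/4595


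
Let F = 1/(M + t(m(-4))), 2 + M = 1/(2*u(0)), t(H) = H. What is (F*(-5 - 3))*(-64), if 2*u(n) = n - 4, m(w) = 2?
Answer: -2048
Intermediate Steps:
u(n) = -2 + n/2 (u(n) = (n - 4)/2 = (-4 + n)/2 = -2 + n/2)
M = -9/4 (M = -2 + 1/(2*(-2 + (1/2)*0)) = -2 + 1/(2*(-2 + 0)) = -2 + (1/2)/(-2) = -2 + (1/2)*(-1/2) = -2 - 1/4 = -9/4 ≈ -2.2500)
F = -4 (F = 1/(-9/4 + 2) = 1/(-1/4) = -4)
(F*(-5 - 3))*(-64) = -4*(-5 - 3)*(-64) = -4*(-8)*(-64) = 32*(-64) = -2048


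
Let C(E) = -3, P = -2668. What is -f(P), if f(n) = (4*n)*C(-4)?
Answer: -32016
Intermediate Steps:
f(n) = -12*n (f(n) = (4*n)*(-3) = -12*n)
-f(P) = -(-12)*(-2668) = -1*32016 = -32016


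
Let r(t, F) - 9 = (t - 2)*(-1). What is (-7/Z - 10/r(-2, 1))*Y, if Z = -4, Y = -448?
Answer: -5712/13 ≈ -439.38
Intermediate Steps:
r(t, F) = 11 - t (r(t, F) = 9 + (t - 2)*(-1) = 9 + (-2 + t)*(-1) = 9 + (2 - t) = 11 - t)
(-7/Z - 10/r(-2, 1))*Y = (-7/(-4) - 10/(11 - 1*(-2)))*(-448) = (-7*(-1/4) - 10/(11 + 2))*(-448) = (7/4 - 10/13)*(-448) = (51/52)*(-448) = -5712/13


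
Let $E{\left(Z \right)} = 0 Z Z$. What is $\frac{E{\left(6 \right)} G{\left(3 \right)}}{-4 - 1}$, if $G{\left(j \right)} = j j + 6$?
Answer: $0$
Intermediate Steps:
$G{\left(j \right)} = 6 + j^{2}$ ($G{\left(j \right)} = j^{2} + 6 = 6 + j^{2}$)
$E{\left(Z \right)} = 0$ ($E{\left(Z \right)} = 0 Z = 0$)
$\frac{E{\left(6 \right)} G{\left(3 \right)}}{-4 - 1} = \frac{0 \left(6 + 3^{2}\right)}{-4 - 1} = \frac{0 \left(6 + 9\right)}{-5} = 0 \cdot 15 \left(- \frac{1}{5}\right) = 0 \left(- \frac{1}{5}\right) = 0$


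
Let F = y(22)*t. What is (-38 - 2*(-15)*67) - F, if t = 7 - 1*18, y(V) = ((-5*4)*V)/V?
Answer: 1752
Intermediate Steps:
y(V) = -20 (y(V) = (-20*V)/V = -20)
t = -11 (t = 7 - 18 = -11)
F = 220 (F = -20*(-11) = 220)
(-38 - 2*(-15)*67) - F = (-38 - 2*(-15)*67) - 1*220 = (-38 + 30*67) - 220 = (-38 + 2010) - 220 = 1972 - 220 = 1752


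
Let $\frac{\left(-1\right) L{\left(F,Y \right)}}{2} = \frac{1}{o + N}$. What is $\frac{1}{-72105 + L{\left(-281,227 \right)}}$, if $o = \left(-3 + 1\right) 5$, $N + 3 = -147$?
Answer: $- \frac{80}{5768399} \approx -1.3869 \cdot 10^{-5}$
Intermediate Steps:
$N = -150$ ($N = -3 - 147 = -150$)
$o = -10$ ($o = \left(-2\right) 5 = -10$)
$L{\left(F,Y \right)} = \frac{1}{80}$ ($L{\left(F,Y \right)} = - \frac{2}{-10 - 150} = - \frac{2}{-160} = \left(-2\right) \left(- \frac{1}{160}\right) = \frac{1}{80}$)
$\frac{1}{-72105 + L{\left(-281,227 \right)}} = \frac{1}{-72105 + \frac{1}{80}} = \frac{1}{- \frac{5768399}{80}} = - \frac{80}{5768399}$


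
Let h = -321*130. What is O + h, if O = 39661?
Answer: -2069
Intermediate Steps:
h = -41730
O + h = 39661 - 41730 = -2069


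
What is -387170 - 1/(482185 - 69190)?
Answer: -159899274151/412995 ≈ -3.8717e+5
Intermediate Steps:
-387170 - 1/(482185 - 69190) = -387170 - 1/412995 = -159899274151/412995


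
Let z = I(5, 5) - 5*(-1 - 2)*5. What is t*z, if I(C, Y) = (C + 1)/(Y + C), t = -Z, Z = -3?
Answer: 1134/5 ≈ 226.80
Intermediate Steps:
t = 3 (t = -1*(-3) = 3)
I(C, Y) = (1 + C)/(C + Y)
z = 378/5 (z = (1 + 5)/(5 + 5) - 5*(-1 - 2)*5 = 6/10 - (-15)*5 = (⅒)*6 - 5*(-15) = ⅗ + 75 = 378/5 ≈ 75.600)
t*z = 3*(378/5) = 1134/5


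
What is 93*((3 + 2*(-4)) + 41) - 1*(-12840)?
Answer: 16188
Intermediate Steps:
93*((3 + 2*(-4)) + 41) - 1*(-12840) = 93*((3 - 8) + 41) + 12840 = 93*(-5 + 41) + 12840 = 93*36 + 12840 = 3348 + 12840 = 16188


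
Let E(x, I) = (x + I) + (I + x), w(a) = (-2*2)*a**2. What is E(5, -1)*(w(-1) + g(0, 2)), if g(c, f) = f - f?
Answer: -32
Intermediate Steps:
w(a) = -4*a**2
g(c, f) = 0
E(x, I) = 2*I + 2*x (E(x, I) = (I + x) + (I + x) = 2*I + 2*x)
E(5, -1)*(w(-1) + g(0, 2)) = (2*(-1) + 2*5)*(-4*(-1)**2 + 0) = (-2 + 10)*(-4*1 + 0) = 8*(-4 + 0) = 8*(-4) = -32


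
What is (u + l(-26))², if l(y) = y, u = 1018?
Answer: 984064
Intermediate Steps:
(u + l(-26))² = (1018 - 26)² = 992² = 984064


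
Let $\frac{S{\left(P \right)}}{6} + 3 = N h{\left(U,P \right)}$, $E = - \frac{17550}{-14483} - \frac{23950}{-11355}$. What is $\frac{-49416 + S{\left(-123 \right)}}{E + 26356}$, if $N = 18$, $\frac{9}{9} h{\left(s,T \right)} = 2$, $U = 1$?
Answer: $- \frac{809411985837}{433490802764} \approx -1.8672$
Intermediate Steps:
$h{\left(s,T \right)} = 2$
$E = \frac{109229620}{32890893}$ ($E = \left(-17550\right) \left(- \frac{1}{14483}\right) - - \frac{4790}{2271} = \frac{17550}{14483} + \frac{4790}{2271} = \frac{109229620}{32890893} \approx 3.321$)
$S{\left(P \right)} = 198$ ($S{\left(P \right)} = -18 + 6 \cdot 18 \cdot 2 = -18 + 6 \cdot 36 = -18 + 216 = 198$)
$\frac{-49416 + S{\left(-123 \right)}}{E + 26356} = \frac{-49416 + 198}{\frac{109229620}{32890893} + 26356} = - \frac{49218}{\frac{866981605528}{32890893}} = \left(-49218\right) \frac{32890893}{866981605528} = - \frac{809411985837}{433490802764}$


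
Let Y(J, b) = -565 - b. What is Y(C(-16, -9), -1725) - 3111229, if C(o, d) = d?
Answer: -3110069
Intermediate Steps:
Y(C(-16, -9), -1725) - 3111229 = (-565 - 1*(-1725)) - 3111229 = (-565 + 1725) - 3111229 = 1160 - 3111229 = -3110069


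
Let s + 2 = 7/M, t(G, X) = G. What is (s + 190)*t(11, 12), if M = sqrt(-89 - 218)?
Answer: 2068 - 77*I*sqrt(307)/307 ≈ 2068.0 - 4.3946*I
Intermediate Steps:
M = I*sqrt(307) (M = sqrt(-307) = I*sqrt(307) ≈ 17.521*I)
s = -2 - 7*I*sqrt(307)/307 (s = -2 + 7/((I*sqrt(307))) = -2 + 7*(-I*sqrt(307)/307) = -2 - 7*I*sqrt(307)/307 ≈ -2.0 - 0.39951*I)
(s + 190)*t(11, 12) = ((-2 - 7*I*sqrt(307)/307) + 190)*11 = (188 - 7*I*sqrt(307)/307)*11 = 2068 - 77*I*sqrt(307)/307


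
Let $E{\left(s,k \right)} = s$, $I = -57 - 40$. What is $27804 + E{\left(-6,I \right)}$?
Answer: $27798$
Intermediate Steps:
$I = -97$ ($I = -57 - 40 = -97$)
$27804 + E{\left(-6,I \right)} = 27804 - 6 = 27798$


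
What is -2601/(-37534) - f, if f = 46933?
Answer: -1761580621/37534 ≈ -46933.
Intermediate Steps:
-2601/(-37534) - f = -2601/(-37534) - 1*46933 = -2601*(-1/37534) - 46933 = 2601/37534 - 46933 = -1761580621/37534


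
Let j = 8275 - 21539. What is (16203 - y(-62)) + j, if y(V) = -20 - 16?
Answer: 2975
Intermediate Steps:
j = -13264
y(V) = -36
(16203 - y(-62)) + j = (16203 - 1*(-36)) - 13264 = (16203 + 36) - 13264 = 16239 - 13264 = 2975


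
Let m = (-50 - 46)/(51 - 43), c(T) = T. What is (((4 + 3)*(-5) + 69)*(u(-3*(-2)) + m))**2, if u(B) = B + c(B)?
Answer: 0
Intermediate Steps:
u(B) = 2*B (u(B) = B + B = 2*B)
m = -12 (m = -96/8 = -96*1/8 = -12)
(((4 + 3)*(-5) + 69)*(u(-3*(-2)) + m))**2 = (((4 + 3)*(-5) + 69)*(2*(-3*(-2)) - 12))**2 = ((7*(-5) + 69)*(2*6 - 12))**2 = ((-35 + 69)*(12 - 12))**2 = (34*0)**2 = 0**2 = 0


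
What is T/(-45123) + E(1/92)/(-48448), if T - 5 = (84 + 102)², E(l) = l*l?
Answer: -14188620080195/18503312096256 ≈ -0.76682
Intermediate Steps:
E(l) = l²
T = 34601 (T = 5 + (84 + 102)² = 5 + 186² = 5 + 34596 = 34601)
T/(-45123) + E(1/92)/(-48448) = 34601/(-45123) + (1/92)²/(-48448) = 34601*(-1/45123) + (1/92)²*(-1/48448) = -34601/45123 + (1/8464)*(-1/48448) = -34601/45123 - 1/410063872 = -14188620080195/18503312096256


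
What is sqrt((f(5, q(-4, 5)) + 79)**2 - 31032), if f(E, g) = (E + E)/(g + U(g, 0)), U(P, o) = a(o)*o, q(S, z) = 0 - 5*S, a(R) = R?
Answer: 3*I*sqrt(10983)/2 ≈ 157.2*I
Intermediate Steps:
q(S, z) = -5*S
U(P, o) = o**2 (U(P, o) = o*o = o**2)
f(E, g) = 2*E/g (f(E, g) = (E + E)/(g + 0**2) = (2*E)/(g + 0) = (2*E)/g = 2*E/g)
sqrt((f(5, q(-4, 5)) + 79)**2 - 31032) = sqrt((2*5/(-5*(-4)) + 79)**2 - 31032) = sqrt((2*5/20 + 79)**2 - 31032) = sqrt((2*5*(1/20) + 79)**2 - 31032) = sqrt((1/2 + 79)**2 - 31032) = sqrt((159/2)**2 - 31032) = sqrt(25281/4 - 31032) = sqrt(-98847/4) = 3*I*sqrt(10983)/2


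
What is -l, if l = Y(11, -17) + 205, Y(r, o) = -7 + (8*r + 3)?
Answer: -289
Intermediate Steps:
Y(r, o) = -4 + 8*r (Y(r, o) = -7 + (3 + 8*r) = -4 + 8*r)
l = 289 (l = (-4 + 8*11) + 205 = (-4 + 88) + 205 = 84 + 205 = 289)
-l = -1*289 = -289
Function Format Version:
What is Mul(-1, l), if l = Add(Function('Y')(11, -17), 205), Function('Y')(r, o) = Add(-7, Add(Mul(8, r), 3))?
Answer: -289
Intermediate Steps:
Function('Y')(r, o) = Add(-4, Mul(8, r)) (Function('Y')(r, o) = Add(-7, Add(3, Mul(8, r))) = Add(-4, Mul(8, r)))
l = 289 (l = Add(Add(-4, Mul(8, 11)), 205) = Add(Add(-4, 88), 205) = Add(84, 205) = 289)
Mul(-1, l) = Mul(-1, 289) = -289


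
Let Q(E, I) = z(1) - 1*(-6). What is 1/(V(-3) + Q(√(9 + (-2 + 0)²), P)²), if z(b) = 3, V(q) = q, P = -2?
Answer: 1/78 ≈ 0.012821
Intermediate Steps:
Q(E, I) = 9 (Q(E, I) = 3 - 1*(-6) = 3 + 6 = 9)
1/(V(-3) + Q(√(9 + (-2 + 0)²), P)²) = 1/(-3 + 9²) = 1/(-3 + 81) = 1/78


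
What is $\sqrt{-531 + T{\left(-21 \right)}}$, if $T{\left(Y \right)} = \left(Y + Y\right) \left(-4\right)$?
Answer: $11 i \sqrt{3} \approx 19.053 i$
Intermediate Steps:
$T{\left(Y \right)} = - 8 Y$ ($T{\left(Y \right)} = 2 Y \left(-4\right) = - 8 Y$)
$\sqrt{-531 + T{\left(-21 \right)}} = \sqrt{-531 - -168} = \sqrt{-531 + 168} = \sqrt{-363} = 11 i \sqrt{3}$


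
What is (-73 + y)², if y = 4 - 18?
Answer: 7569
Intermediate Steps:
y = -14
(-73 + y)² = (-73 - 14)² = (-87)² = 7569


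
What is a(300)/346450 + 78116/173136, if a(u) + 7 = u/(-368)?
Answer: 155606126851/344902061400 ≈ 0.45116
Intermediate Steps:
a(u) = -7 - u/368 (a(u) = -7 + u/(-368) = -7 + u*(-1/368) = -7 - u/368)
a(300)/346450 + 78116/173136 = (-7 - 1/368*300)/346450 + 78116/173136 = (-7 - 75/92)*(1/346450) + 78116*(1/173136) = -719/92*1/346450 + 19529/43284 = -719/31873400 + 19529/43284 = 155606126851/344902061400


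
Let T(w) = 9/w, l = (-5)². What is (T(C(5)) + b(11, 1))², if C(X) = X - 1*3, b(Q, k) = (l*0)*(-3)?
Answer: 81/4 ≈ 20.250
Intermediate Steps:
l = 25
b(Q, k) = 0 (b(Q, k) = (25*0)*(-3) = 0*(-3) = 0)
C(X) = -3 + X (C(X) = X - 3 = -3 + X)
(T(C(5)) + b(11, 1))² = (9/(-3 + 5) + 0)² = (9/2 + 0)² = (9/2)² = 81/4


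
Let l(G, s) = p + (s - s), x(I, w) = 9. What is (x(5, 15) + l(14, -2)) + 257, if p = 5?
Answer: 271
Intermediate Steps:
l(G, s) = 5 (l(G, s) = 5 + (s - s) = 5 + 0 = 5)
(x(5, 15) + l(14, -2)) + 257 = (9 + 5) + 257 = 14 + 257 = 271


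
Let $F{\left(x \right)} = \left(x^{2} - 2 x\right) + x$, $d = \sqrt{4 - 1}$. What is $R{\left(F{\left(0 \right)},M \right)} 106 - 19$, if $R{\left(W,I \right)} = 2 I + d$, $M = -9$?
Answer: $-1927 + 106 \sqrt{3} \approx -1743.4$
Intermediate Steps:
$d = \sqrt{3} \approx 1.732$
$F{\left(x \right)} = x^{2} - x$
$R{\left(W,I \right)} = \sqrt{3} + 2 I$ ($R{\left(W,I \right)} = 2 I + \sqrt{3} = \sqrt{3} + 2 I$)
$R{\left(F{\left(0 \right)},M \right)} 106 - 19 = \left(\sqrt{3} + 2 \left(-9\right)\right) 106 - 19 = \left(\sqrt{3} - 18\right) 106 - 19 = \left(-18 + \sqrt{3}\right) 106 - 19 = \left(-1908 + 106 \sqrt{3}\right) - 19 = -1927 + 106 \sqrt{3}$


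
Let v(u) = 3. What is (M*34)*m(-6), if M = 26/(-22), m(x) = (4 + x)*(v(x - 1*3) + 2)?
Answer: 4420/11 ≈ 401.82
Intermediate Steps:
m(x) = 20 + 5*x (m(x) = (4 + x)*(3 + 2) = (4 + x)*5 = 20 + 5*x)
M = -13/11 (M = 26*(-1/22) = -13/11 ≈ -1.1818)
(M*34)*m(-6) = (-13/11*34)*(20 + 5*(-6)) = -442*(20 - 30)/11 = -442/11*(-10) = 4420/11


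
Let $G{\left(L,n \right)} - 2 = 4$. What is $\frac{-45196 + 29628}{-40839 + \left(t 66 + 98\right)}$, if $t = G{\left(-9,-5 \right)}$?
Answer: $\frac{15568}{40345} \approx 0.38587$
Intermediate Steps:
$G{\left(L,n \right)} = 6$ ($G{\left(L,n \right)} = 2 + 4 = 6$)
$t = 6$
$\frac{-45196 + 29628}{-40839 + \left(t 66 + 98\right)} = \frac{-45196 + 29628}{-40839 + \left(6 \cdot 66 + 98\right)} = - \frac{15568}{-40839 + \left(396 + 98\right)} = - \frac{15568}{-40839 + 494} = - \frac{15568}{-40345} = \left(-15568\right) \left(- \frac{1}{40345}\right) = \frac{15568}{40345}$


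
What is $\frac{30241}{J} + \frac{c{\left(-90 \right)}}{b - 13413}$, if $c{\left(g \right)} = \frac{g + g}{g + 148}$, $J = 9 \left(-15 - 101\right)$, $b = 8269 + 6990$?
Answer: $- \frac{27914063}{963612} \approx -28.968$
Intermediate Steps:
$b = 15259$
$J = -1044$ ($J = 9 \left(-116\right) = -1044$)
$c{\left(g \right)} = \frac{2 g}{148 + g}$
$\frac{30241}{J} + \frac{c{\left(-90 \right)}}{b - 13413} = \frac{30241}{-1044} + \frac{2 \left(-90\right) \frac{1}{148 - 90}}{15259 - 13413} = 30241 \left(- \frac{1}{1044}\right) + \frac{2 \left(-90\right) \frac{1}{58}}{15259 - 13413} = - \frac{30241}{1044} + \frac{2 \left(-90\right) \frac{1}{58}}{1846} = - \frac{30241}{1044} - \frac{45}{26767} = - \frac{27914063}{963612}$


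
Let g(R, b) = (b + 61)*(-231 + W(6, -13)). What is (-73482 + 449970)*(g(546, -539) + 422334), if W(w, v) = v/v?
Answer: 200394773712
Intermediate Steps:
W(w, v) = 1
g(R, b) = -14030 - 230*b (g(R, b) = (b + 61)*(-231 + 1) = (61 + b)*(-230) = -14030 - 230*b)
(-73482 + 449970)*(g(546, -539) + 422334) = (-73482 + 449970)*((-14030 - 230*(-539)) + 422334) = 376488*((-14030 + 123970) + 422334) = 376488*(109940 + 422334) = 376488*532274 = 200394773712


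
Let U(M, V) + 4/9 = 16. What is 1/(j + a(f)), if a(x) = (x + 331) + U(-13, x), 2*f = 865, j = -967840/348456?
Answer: 261342/202874057 ≈ 0.0012882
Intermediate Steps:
U(M, V) = 140/9 (U(M, V) = -4/9 + 16 = 140/9)
j = -120980/43557 (j = -967840*1/348456 = -120980/43557 ≈ -2.7775)
f = 865/2 (f = (½)*865 = 865/2 ≈ 432.50)
a(x) = 3119/9 + x (a(x) = (x + 331) + 140/9 = (331 + x) + 140/9 = 3119/9 + x)
1/(j + a(f)) = 1/(-120980/43557 + (3119/9 + 865/2)) = 1/(-120980/43557 + 14023/18) = 1/(202874057/261342) = 261342/202874057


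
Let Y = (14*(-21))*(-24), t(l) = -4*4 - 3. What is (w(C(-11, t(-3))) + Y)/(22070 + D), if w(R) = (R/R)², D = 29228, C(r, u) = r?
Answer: 7057/51298 ≈ 0.13757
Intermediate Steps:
t(l) = -19 (t(l) = -16 - 3 = -19)
Y = 7056 (Y = -294*(-24) = 7056)
w(R) = 1 (w(R) = 1² = 1)
(w(C(-11, t(-3))) + Y)/(22070 + D) = (1 + 7056)/(22070 + 29228) = 7057/51298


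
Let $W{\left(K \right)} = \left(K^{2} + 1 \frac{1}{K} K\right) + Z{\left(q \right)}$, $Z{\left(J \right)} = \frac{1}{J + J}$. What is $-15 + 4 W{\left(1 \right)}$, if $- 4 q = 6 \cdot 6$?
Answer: $- \frac{65}{9} \approx -7.2222$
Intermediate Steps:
$q = -9$ ($q = - \frac{6 \cdot 6}{4} = \left(- \frac{1}{4}\right) 36 = -9$)
$Z{\left(J \right)} = \frac{1}{2 J}$
$W{\left(K \right)} = \frac{17}{18} + K^{2}$ ($W{\left(K \right)} = \left(K^{2} + 1 \frac{1}{K} K\right) + \frac{1}{2 \left(-9\right)} = \left(K^{2} + \frac{K}{K}\right) + \frac{1}{2} \left(- \frac{1}{9}\right) = \left(K^{2} + 1\right) - \frac{1}{18} = \left(1 + K^{2}\right) - \frac{1}{18} = \frac{17}{18} + K^{2}$)
$-15 + 4 W{\left(1 \right)} = -15 + 4 \left(\frac{17}{18} + 1^{2}\right) = -15 + 4 \left(\frac{17}{18} + 1\right) = -15 + 4 \cdot \frac{35}{18} = -15 + \frac{70}{9} = - \frac{65}{9}$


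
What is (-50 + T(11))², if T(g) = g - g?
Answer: 2500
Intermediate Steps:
T(g) = 0
(-50 + T(11))² = (-50 + 0)² = (-50)² = 2500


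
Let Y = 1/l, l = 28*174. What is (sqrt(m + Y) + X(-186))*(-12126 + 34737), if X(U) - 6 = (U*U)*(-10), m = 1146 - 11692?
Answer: -7822365894 + 7537*I*sqrt(62580975198)/812 ≈ -7.8224e+9 + 2.322e+6*I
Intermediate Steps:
m = -10546
l = 4872
X(U) = 6 - 10*U**2 (X(U) = 6 + (U*U)*(-10) = 6 + U**2*(-10) = 6 - 10*U**2)
Y = 1/4872 ≈ 0.00020525
(sqrt(m + Y) + X(-186))*(-12126 + 34737) = (sqrt(-10546 + 1/4872) + (6 - 10*(-186)**2))*(-12126 + 34737) = (sqrt(-51380111/4872) + (6 - 10*34596))*22611 = (I*sqrt(62580975198)/2436 + (6 - 345960))*22611 = (I*sqrt(62580975198)/2436 - 345954)*22611 = (-345954 + I*sqrt(62580975198)/2436)*22611 = -7822365894 + 7537*I*sqrt(62580975198)/812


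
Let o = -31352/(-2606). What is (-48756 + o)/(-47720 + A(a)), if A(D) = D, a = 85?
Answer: 63513392/62068405 ≈ 1.0233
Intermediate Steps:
o = 15676/1303 (o = -31352*(-1/2606) = 15676/1303 ≈ 12.031)
(-48756 + o)/(-47720 + A(a)) = (-48756 + 15676/1303)/(-47720 + 85) = -63513392/1303/(-47635) = -63513392/1303*(-1/47635) = 63513392/62068405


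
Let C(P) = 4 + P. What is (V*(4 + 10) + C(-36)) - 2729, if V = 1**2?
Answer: -2747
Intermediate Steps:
V = 1
(V*(4 + 10) + C(-36)) - 2729 = (1*(4 + 10) + (4 - 36)) - 2729 = (1*14 - 32) - 2729 = (14 - 32) - 2729 = -18 - 2729 = -2747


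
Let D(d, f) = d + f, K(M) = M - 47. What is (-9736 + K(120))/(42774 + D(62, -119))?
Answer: -3221/14239 ≈ -0.22621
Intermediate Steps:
K(M) = -47 + M
(-9736 + K(120))/(42774 + D(62, -119)) = (-9736 + (-47 + 120))/(42774 + (62 - 119)) = (-9736 + 73)/(42774 - 57) = -9663/42717 = -9663*1/42717 = -3221/14239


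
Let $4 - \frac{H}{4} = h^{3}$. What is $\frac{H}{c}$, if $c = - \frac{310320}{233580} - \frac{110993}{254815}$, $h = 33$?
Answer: $\frac{142581395874940}{1749998929} \approx 81475.0$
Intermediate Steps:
$c = - \frac{1749998929}{991994795}$ ($c = \left(-310320\right) \frac{1}{233580} - \frac{110993}{254815} = - \frac{5172}{3893} - \frac{110993}{254815} = - \frac{1749998929}{991994795} \approx -1.7641$)
$H = -143732$ ($H = 16 - 4 \cdot 33^{3} = 16 - 143748 = -143732$)
$\frac{H}{c} = - \frac{143732}{- \frac{1749998929}{991994795}} = \left(-143732\right) \left(- \frac{991994795}{1749998929}\right) = \frac{142581395874940}{1749998929}$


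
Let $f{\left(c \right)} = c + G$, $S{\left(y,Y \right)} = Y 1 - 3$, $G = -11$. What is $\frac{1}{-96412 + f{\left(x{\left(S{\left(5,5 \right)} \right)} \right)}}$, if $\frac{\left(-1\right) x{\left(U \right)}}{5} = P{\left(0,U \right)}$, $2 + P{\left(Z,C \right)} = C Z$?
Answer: $- \frac{1}{96413} \approx -1.0372 \cdot 10^{-5}$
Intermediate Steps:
$S{\left(y,Y \right)} = -3 + Y$ ($S{\left(y,Y \right)} = Y - 3 = -3 + Y$)
$P{\left(Z,C \right)} = -2 + C Z$
$x{\left(U \right)} = 10$ ($x{\left(U \right)} = - 5 \left(-2 + U 0\right) = - 5 \left(-2 + 0\right) = \left(-5\right) \left(-2\right) = 10$)
$f{\left(c \right)} = -11 + c$ ($f{\left(c \right)} = c - 11 = -11 + c$)
$\frac{1}{-96412 + f{\left(x{\left(S{\left(5,5 \right)} \right)} \right)}} = \frac{1}{-96412 + \left(-11 + 10\right)} = \frac{1}{-96412 - 1} = \frac{1}{-96413} = - \frac{1}{96413}$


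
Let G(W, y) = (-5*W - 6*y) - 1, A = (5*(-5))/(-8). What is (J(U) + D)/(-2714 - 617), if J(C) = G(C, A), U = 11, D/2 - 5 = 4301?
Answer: -34149/13324 ≈ -2.5630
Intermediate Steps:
D = 8612 (D = 10 + 2*4301 = 10 + 8602 = 8612)
A = 25/8 (A = -25*(-⅛) = 25/8 ≈ 3.1250)
G(W, y) = -1 - 6*y - 5*W (G(W, y) = (-6*y - 5*W) - 1 = -1 - 6*y - 5*W)
J(C) = -79/4 - 5*C (J(C) = -1 - 6*25/8 - 5*C = -1 - 75/4 - 5*C = -79/4 - 5*C)
(J(U) + D)/(-2714 - 617) = ((-79/4 - 5*11) + 8612)/(-2714 - 617) = ((-79/4 - 55) + 8612)/(-3331) = (-299/4 + 8612)*(-1/3331) = (34149/4)*(-1/3331) = -34149/13324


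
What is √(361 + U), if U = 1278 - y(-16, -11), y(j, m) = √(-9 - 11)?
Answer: √(1639 - 2*I*√5) ≈ 40.485 - 0.0552*I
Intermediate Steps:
y(j, m) = 2*I*√5 (y(j, m) = √(-20) = 2*I*√5)
U = 1278 - 2*I*√5 ≈ 1278.0 - 4.4721*I
√(361 + U) = √(361 + (1278 - 2*I*√5)) = √(1639 - 2*I*√5)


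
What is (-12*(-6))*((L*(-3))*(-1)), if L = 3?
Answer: 648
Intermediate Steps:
(-12*(-6))*((L*(-3))*(-1)) = (-12*(-6))*((3*(-3))*(-1)) = 72*(-9*(-1)) = 72*9 = 648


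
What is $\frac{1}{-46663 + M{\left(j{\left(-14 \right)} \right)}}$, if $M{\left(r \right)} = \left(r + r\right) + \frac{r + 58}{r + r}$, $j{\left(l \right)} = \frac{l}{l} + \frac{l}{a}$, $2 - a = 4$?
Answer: $- \frac{8}{373143} \approx -2.144 \cdot 10^{-5}$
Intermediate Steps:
$a = -2$ ($a = 2 - 4 = -2$)
$j{\left(l \right)} = 1 - \frac{l}{2}$ ($j{\left(l \right)} = \frac{l}{l} + \frac{l}{-2} = 1 + l \left(- \frac{1}{2}\right) = 1 - \frac{l}{2}$)
$M{\left(r \right)} = 2 r + \frac{58 + r}{2 r}$
$\frac{1}{-46663 + M{\left(j{\left(-14 \right)} \right)}} = \frac{1}{-46663 + \left(\frac{1}{2} + 2 \left(1 - -7\right) + \frac{29}{1 - -7}\right)} = \frac{1}{-46663 + \left(\frac{1}{2} + 2 \left(1 + 7\right) + \frac{29}{1 + 7}\right)} = \frac{1}{-46663 + \left(\frac{1}{2} + 2 \cdot 8 + \frac{29}{8}\right)} = \frac{1}{-46663 + \left(\frac{1}{2} + 16 + 29 \cdot \frac{1}{8}\right)} = \frac{1}{-46663 + \left(\frac{1}{2} + 16 + \frac{29}{8}\right)} = \frac{1}{-46663 + \frac{161}{8}} = \frac{1}{- \frac{373143}{8}} = - \frac{8}{373143}$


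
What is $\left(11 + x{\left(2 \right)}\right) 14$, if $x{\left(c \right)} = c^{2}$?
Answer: $210$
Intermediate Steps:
$\left(11 + x{\left(2 \right)}\right) 14 = \left(11 + 2^{2}\right) 14 = \left(11 + 4\right) 14 = 15 \cdot 14 = 210$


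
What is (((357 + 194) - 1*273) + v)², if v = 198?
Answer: 226576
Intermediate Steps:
(((357 + 194) - 1*273) + v)² = (((357 + 194) - 1*273) + 198)² = ((551 - 273) + 198)² = (278 + 198)² = 476² = 226576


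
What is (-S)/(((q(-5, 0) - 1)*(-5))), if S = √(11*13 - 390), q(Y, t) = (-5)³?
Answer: -I*√247/630 ≈ -0.024946*I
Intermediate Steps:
q(Y, t) = -125
S = I*√247 (S = √(143 - 390) = √(-247) = I*√247 ≈ 15.716*I)
(-S)/(((q(-5, 0) - 1)*(-5))) = (-I*√247)/(((-125 - 1)*(-5))) = (-I*√247)/((-126*(-5))) = (-I*√247)/630 = -I*√247/630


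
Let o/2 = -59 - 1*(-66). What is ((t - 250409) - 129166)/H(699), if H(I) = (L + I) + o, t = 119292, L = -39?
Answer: -260283/674 ≈ -386.18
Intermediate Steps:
o = 14 (o = 2*(-59 - 1*(-66)) = 2*(-59 + 66) = 2*7 = 14)
H(I) = -25 + I (H(I) = (-39 + I) + 14 = -25 + I)
((t - 250409) - 129166)/H(699) = ((119292 - 250409) - 129166)/(-25 + 699) = (-131117 - 129166)/674 = -260283*1/674 = -260283/674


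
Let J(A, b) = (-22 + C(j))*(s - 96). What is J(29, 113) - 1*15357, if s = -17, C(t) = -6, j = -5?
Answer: -12193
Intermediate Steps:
J(A, b) = 3164 (J(A, b) = (-22 - 6)*(-17 - 96) = -28*(-113) = 3164)
J(29, 113) - 1*15357 = 3164 - 1*15357 = 3164 - 15357 = -12193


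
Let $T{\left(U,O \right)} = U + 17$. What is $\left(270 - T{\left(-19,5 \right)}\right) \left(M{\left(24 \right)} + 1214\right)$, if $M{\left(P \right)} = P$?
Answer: $336736$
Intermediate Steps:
$T{\left(U,O \right)} = 17 + U$
$\left(270 - T{\left(-19,5 \right)}\right) \left(M{\left(24 \right)} + 1214\right) = \left(270 - \left(17 - 19\right)\right) \left(24 + 1214\right) = \left(270 - -2\right) 1238 = \left(270 + 2\right) 1238 = 272 \cdot 1238 = 336736$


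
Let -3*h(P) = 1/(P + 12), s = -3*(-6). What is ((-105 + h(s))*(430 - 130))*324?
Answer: -10207080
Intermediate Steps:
s = 18
h(P) = -1/(3*(12 + P)) (h(P) = -1/(3*(P + 12)) = -1/(3*(12 + P)))
((-105 + h(s))*(430 - 130))*324 = ((-105 - 1/(36 + 3*18))*(430 - 130))*324 = ((-105 - 1/(36 + 54))*300)*324 = ((-105 - 1/90)*300)*324 = -9451/90*300*324 = -94510/3*324 = -10207080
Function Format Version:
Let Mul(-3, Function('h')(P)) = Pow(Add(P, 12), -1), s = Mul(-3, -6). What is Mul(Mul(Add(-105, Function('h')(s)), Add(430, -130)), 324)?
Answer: -10207080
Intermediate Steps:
s = 18
Function('h')(P) = Mul(Rational(-1, 3), Pow(Add(12, P), -1)) (Function('h')(P) = Mul(Rational(-1, 3), Pow(Add(P, 12), -1)) = Mul(Rational(-1, 3), Pow(Add(12, P), -1)))
Mul(Mul(Add(-105, Function('h')(s)), Add(430, -130)), 324) = Mul(Mul(Add(-105, Mul(-1, Pow(Add(36, Mul(3, 18)), -1))), Add(430, -130)), 324) = Mul(Mul(Add(-105, Mul(-1, Pow(Add(36, 54), -1))), 300), 324) = Mul(Mul(Add(-105, Mul(-1, Pow(90, -1))), 300), 324) = Mul(Mul(Add(-105, Mul(-1, Rational(1, 90))), 300), 324) = Mul(Mul(Add(-105, Rational(-1, 90)), 300), 324) = Mul(Mul(Rational(-9451, 90), 300), 324) = Mul(Rational(-94510, 3), 324) = -10207080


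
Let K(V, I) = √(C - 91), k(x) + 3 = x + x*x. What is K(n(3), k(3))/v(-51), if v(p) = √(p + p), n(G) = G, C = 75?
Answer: 2*√102/51 ≈ 0.39606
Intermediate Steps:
k(x) = -3 + x + x² (k(x) = -3 + (x + x*x) = -3 + (x + x²) = -3 + x + x²)
K(V, I) = 4*I (K(V, I) = √(75 - 91) = √(-16) = 4*I)
v(p) = √2*√p (v(p) = √(2*p) = √2*√p)
K(n(3), k(3))/v(-51) = (4*I)/((√2*√(-51))) = (4*I)/((√2*(I*√51))) = (4*I)/((I*√102)) = (4*I)*(-I*√102/102) = 2*√102/51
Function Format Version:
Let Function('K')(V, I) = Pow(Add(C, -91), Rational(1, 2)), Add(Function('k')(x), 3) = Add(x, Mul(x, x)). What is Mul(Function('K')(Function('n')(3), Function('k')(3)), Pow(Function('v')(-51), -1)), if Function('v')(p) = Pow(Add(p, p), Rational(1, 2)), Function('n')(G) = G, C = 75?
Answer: Mul(Rational(2, 51), Pow(102, Rational(1, 2))) ≈ 0.39606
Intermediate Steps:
Function('k')(x) = Add(-3, x, Pow(x, 2)) (Function('k')(x) = Add(-3, Add(x, Mul(x, x))) = Add(-3, Add(x, Pow(x, 2))) = Add(-3, x, Pow(x, 2)))
Function('K')(V, I) = Mul(4, I) (Function('K')(V, I) = Pow(Add(75, -91), Rational(1, 2)) = Pow(-16, Rational(1, 2)) = Mul(4, I))
Function('v')(p) = Mul(Pow(2, Rational(1, 2)), Pow(p, Rational(1, 2))) (Function('v')(p) = Pow(Mul(2, p), Rational(1, 2)) = Mul(Pow(2, Rational(1, 2)), Pow(p, Rational(1, 2))))
Mul(Function('K')(Function('n')(3), Function('k')(3)), Pow(Function('v')(-51), -1)) = Mul(Mul(4, I), Pow(Mul(Pow(2, Rational(1, 2)), Pow(-51, Rational(1, 2))), -1)) = Mul(Mul(4, I), Pow(Mul(Pow(2, Rational(1, 2)), Mul(I, Pow(51, Rational(1, 2)))), -1)) = Mul(Mul(4, I), Pow(Mul(I, Pow(102, Rational(1, 2))), -1)) = Mul(Mul(4, I), Mul(Rational(-1, 102), I, Pow(102, Rational(1, 2)))) = Mul(Rational(2, 51), Pow(102, Rational(1, 2)))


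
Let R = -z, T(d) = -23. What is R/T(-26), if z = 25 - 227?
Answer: -202/23 ≈ -8.7826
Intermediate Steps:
z = -202
R = 202 (R = -1*(-202) = 202)
R/T(-26) = 202/(-23) = 202*(-1/23) = -202/23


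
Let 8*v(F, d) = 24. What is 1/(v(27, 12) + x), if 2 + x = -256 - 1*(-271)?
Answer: 1/16 ≈ 0.062500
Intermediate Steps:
v(F, d) = 3 (v(F, d) = (1/8)*24 = 3)
x = 13 (x = -2 + (-256 - 1*(-271)) = -2 + (-256 + 271) = -2 + 15 = 13)
1/(v(27, 12) + x) = 1/(3 + 13) = 1/16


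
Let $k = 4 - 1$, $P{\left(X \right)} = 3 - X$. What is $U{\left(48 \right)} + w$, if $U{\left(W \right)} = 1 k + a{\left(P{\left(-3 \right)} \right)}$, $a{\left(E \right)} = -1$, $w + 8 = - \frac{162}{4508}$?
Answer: $- \frac{13605}{2254} \approx -6.0359$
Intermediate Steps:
$w = - \frac{18113}{2254}$ ($w = -8 - \frac{162}{4508} = -8 - \frac{81}{2254} = - \frac{18113}{2254} \approx -8.0359$)
$k = 3$
$U{\left(W \right)} = 2$ ($U{\left(W \right)} = 1 \cdot 3 - 1 = 3 - 1 = 2$)
$U{\left(48 \right)} + w = 2 - \frac{18113}{2254} = - \frac{13605}{2254}$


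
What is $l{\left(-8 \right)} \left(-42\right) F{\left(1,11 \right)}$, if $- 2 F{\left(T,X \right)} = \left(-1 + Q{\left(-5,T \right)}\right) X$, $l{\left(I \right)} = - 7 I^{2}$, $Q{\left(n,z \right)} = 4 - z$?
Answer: $-206976$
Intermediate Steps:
$F{\left(T,X \right)} = - \frac{X \left(3 - T\right)}{2}$ ($F{\left(T,X \right)} = - \frac{\left(-1 - \left(-4 + T\right)\right) X}{2} = - \frac{\left(3 - T\right) X}{2} = - \frac{X \left(3 - T\right)}{2}$)
$l{\left(-8 \right)} \left(-42\right) F{\left(1,11 \right)} = - 7 \left(-8\right)^{2} \left(-42\right) \frac{1}{2} \cdot 11 \left(-3 + 1\right) = \left(-7\right) 64 \left(-42\right) \frac{1}{2} \cdot 11 \left(-2\right) = \left(-448\right) \left(-42\right) \left(-11\right) = 18816 \left(-11\right) = -206976$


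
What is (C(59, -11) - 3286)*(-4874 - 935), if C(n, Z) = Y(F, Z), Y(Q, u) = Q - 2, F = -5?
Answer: 19129037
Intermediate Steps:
Y(Q, u) = -2 + Q
C(n, Z) = -7 (C(n, Z) = -2 - 5 = -7)
(C(59, -11) - 3286)*(-4874 - 935) = (-7 - 3286)*(-4874 - 935) = -3293*(-5809) = 19129037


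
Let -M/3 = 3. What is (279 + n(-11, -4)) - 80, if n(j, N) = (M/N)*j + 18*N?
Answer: 409/4 ≈ 102.25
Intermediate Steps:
M = -9 (M = -3*3 = -9)
n(j, N) = 18*N - 9*j/N (n(j, N) = (-9/N)*j + 18*N = -9*j/N + 18*N = 18*N - 9*j/N)
(279 + n(-11, -4)) - 80 = (279 + (18*(-4) - 9*(-11)/(-4))) - 80 = (279 + (-72 - 9*(-11)*(-1/4))) - 80 = (279 + (-72 - 99/4)) - 80 = (279 - 387/4) - 80 = 729/4 - 80 = 409/4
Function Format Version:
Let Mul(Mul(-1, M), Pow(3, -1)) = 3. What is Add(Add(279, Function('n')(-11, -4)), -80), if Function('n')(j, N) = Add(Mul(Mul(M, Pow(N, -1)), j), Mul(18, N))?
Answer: Rational(409, 4) ≈ 102.25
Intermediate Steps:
M = -9 (M = Mul(-3, 3) = -9)
Function('n')(j, N) = Add(Mul(18, N), Mul(-9, j, Pow(N, -1))) (Function('n')(j, N) = Add(Mul(Mul(-9, Pow(N, -1)), j), Mul(18, N)) = Add(Mul(-9, j, Pow(N, -1)), Mul(18, N)) = Add(Mul(18, N), Mul(-9, j, Pow(N, -1))))
Add(Add(279, Function('n')(-11, -4)), -80) = Add(Add(279, Add(Mul(18, -4), Mul(-9, -11, Pow(-4, -1)))), -80) = Add(Add(279, Add(-72, Mul(-9, -11, Rational(-1, 4)))), -80) = Add(Add(279, Add(-72, Rational(-99, 4))), -80) = Add(Add(279, Rational(-387, 4)), -80) = Add(Rational(729, 4), -80) = Rational(409, 4)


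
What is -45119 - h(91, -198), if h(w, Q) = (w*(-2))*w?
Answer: -28557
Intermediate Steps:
h(w, Q) = -2*w**2 (h(w, Q) = (-2*w)*w = -2*w**2)
-45119 - h(91, -198) = -45119 - (-2)*91**2 = -45119 - (-2)*8281 = -45119 - 1*(-16562) = -45119 + 16562 = -28557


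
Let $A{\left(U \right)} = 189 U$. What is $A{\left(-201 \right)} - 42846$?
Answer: $-80835$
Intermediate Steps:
$A{\left(-201 \right)} - 42846 = 189 \left(-201\right) - 42846 = -37989 - 42846 = -80835$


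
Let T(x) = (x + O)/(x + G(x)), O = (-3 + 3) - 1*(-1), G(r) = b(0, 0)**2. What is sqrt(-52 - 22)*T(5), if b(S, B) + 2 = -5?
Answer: I*sqrt(74)/9 ≈ 0.95581*I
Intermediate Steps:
b(S, B) = -7 (b(S, B) = -2 - 5 = -7)
G(r) = 49 (G(r) = (-7)**2 = 49)
O = 1 (O = 0 + 1 = 1)
T(x) = (1 + x)/(49 + x) (T(x) = (x + 1)/(x + 49) = (1 + x)/(49 + x))
sqrt(-52 - 22)*T(5) = sqrt(-52 - 22)*((1 + 5)/(49 + 5)) = sqrt(-74)*(6/54) = (I*sqrt(74))*((1/54)*6) = (I*sqrt(74))*(1/9) = I*sqrt(74)/9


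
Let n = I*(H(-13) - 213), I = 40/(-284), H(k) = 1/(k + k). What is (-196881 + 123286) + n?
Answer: -67900490/923 ≈ -73565.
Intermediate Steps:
H(k) = 1/(2*k)
I = -10/71 (I = 40*(-1/284) = -10/71 ≈ -0.14085)
n = 27695/923 (n = -10*((½)/(-13) - 213)/71 = -10*((½)*(-1/13) - 213)/71 = -10*(-1/26 - 213)/71 = -10/71*(-5539/26) = 27695/923 ≈ 30.005)
(-196881 + 123286) + n = (-196881 + 123286) + 27695/923 = -73595 + 27695/923 = -67900490/923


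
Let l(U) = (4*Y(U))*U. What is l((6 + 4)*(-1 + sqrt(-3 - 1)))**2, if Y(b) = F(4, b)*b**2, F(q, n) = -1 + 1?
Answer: 0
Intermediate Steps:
F(q, n) = 0
Y(b) = 0 (Y(b) = 0*b**2 = 0)
l(U) = 0 (l(U) = (4*0)*U = 0*U = 0)
l((6 + 4)*(-1 + sqrt(-3 - 1)))**2 = 0**2 = 0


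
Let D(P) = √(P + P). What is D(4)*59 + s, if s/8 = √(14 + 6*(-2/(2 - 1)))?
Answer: 126*√2 ≈ 178.19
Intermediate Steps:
D(P) = √2*√P (D(P) = √(2*P) = √2*√P)
s = 8*√2 (s = 8*√(14 + 6*(-2/(2 - 1))) = 8*√(14 + 6*(-2/1)) = 8*√(14 + 6*(1*(-2))) = 8*√(14 + 6*(-2)) = 8*√(14 - 12) = 8*√2 ≈ 11.314)
D(4)*59 + s = (√2*√4)*59 + 8*√2 = (√2*2)*59 + 8*√2 = (2*√2)*59 + 8*√2 = 118*√2 + 8*√2 = 126*√2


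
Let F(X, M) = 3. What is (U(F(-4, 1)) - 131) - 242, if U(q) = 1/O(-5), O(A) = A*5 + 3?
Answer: -8207/22 ≈ -373.05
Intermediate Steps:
O(A) = 3 + 5*A (O(A) = 5*A + 3 = 3 + 5*A)
U(q) = -1/22 (U(q) = 1/(3 + 5*(-5)) = 1/(3 - 25) = 1/(-22) = -1/22)
(U(F(-4, 1)) - 131) - 242 = (-1/22 - 131) - 242 = -2883/22 - 242 = -8207/22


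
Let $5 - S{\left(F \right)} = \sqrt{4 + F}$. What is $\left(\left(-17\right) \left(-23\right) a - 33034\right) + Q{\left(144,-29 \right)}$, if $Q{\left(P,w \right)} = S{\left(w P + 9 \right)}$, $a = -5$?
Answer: $-34984 - i \sqrt{4163} \approx -34984.0 - 64.521 i$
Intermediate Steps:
$S{\left(F \right)} = 5 - \sqrt{4 + F}$
$Q{\left(P,w \right)} = 5 - \sqrt{13 + P w}$ ($Q{\left(P,w \right)} = 5 - \sqrt{4 + \left(w P + 9\right)} = 5 - \sqrt{4 + \left(P w + 9\right)} = 5 - \sqrt{4 + \left(9 + P w\right)} = 5 - \sqrt{13 + P w}$)
$\left(\left(-17\right) \left(-23\right) a - 33034\right) + Q{\left(144,-29 \right)} = \left(\left(-17\right) \left(-23\right) \left(-5\right) - 33034\right) + \left(5 - \sqrt{13 + 144 \left(-29\right)}\right) = \left(391 \left(-5\right) - 33034\right) + \left(5 - \sqrt{13 - 4176}\right) = \left(-1955 - 33034\right) + \left(5 - \sqrt{-4163}\right) = -34989 + \left(5 - i \sqrt{4163}\right) = -34984 - i \sqrt{4163}$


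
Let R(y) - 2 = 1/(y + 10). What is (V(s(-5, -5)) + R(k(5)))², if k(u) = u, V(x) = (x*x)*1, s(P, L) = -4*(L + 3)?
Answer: 982081/225 ≈ 4364.8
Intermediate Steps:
s(P, L) = -12 - 4*L (s(P, L) = -4*(3 + L) = -12 - 4*L)
V(x) = x² (V(x) = x²*1 = x²)
R(y) = 2 + 1/(10 + y) (R(y) = 2 + 1/(y + 10) = 2 + 1/(10 + y))
(V(s(-5, -5)) + R(k(5)))² = ((-12 - 4*(-5))² + (21 + 2*5)/(10 + 5))² = ((-12 + 20)² + (21 + 10)/15)² = (8² + (1/15)*31)² = (64 + 31/15)² = (991/15)² = 982081/225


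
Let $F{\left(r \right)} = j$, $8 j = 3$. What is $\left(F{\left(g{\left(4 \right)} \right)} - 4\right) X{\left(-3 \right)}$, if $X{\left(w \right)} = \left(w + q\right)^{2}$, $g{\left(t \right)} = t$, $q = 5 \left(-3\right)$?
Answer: $- \frac{2349}{2} \approx -1174.5$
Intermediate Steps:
$q = -15$
$j = \frac{3}{8}$ ($j = \frac{1}{8} \cdot 3 = \frac{3}{8} \approx 0.375$)
$F{\left(r \right)} = \frac{3}{8}$
$X{\left(w \right)} = \left(-15 + w\right)^{2}$ ($X{\left(w \right)} = \left(w - 15\right)^{2} = \left(-15 + w\right)^{2}$)
$\left(F{\left(g{\left(4 \right)} \right)} - 4\right) X{\left(-3 \right)} = \left(\frac{3}{8} - 4\right) \left(-15 - 3\right)^{2} = - \frac{29 \left(-18\right)^{2}}{8} = \left(- \frac{29}{8}\right) 324 = - \frac{2349}{2}$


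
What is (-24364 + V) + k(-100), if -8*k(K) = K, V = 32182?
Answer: 15661/2 ≈ 7830.5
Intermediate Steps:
k(K) = -K/8
(-24364 + V) + k(-100) = (-24364 + 32182) - ⅛*(-100) = 7818 + 25/2 = 15661/2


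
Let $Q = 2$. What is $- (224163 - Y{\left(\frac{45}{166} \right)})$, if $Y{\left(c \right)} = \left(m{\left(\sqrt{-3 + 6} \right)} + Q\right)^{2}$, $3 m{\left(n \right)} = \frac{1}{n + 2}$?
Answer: $- \frac{2017400}{9} - \frac{16 \sqrt{3}}{9} \approx -2.2416 \cdot 10^{5}$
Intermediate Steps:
$m{\left(n \right)} = \frac{1}{3 \left(2 + n\right)}$ ($m{\left(n \right)} = \frac{1}{3 \left(n + 2\right)} = \frac{1}{3 \left(2 + n\right)}$)
$Y{\left(c \right)} = \left(2 + \frac{1}{3 \left(2 + \sqrt{3}\right)}\right)^{2}$ ($Y{\left(c \right)} = \left(\frac{1}{3 \left(2 + \sqrt{-3 + 6}\right)} + 2\right)^{2} = \left(\frac{1}{3 \left(2 + \sqrt{3}\right)} + 2\right)^{2} = \left(2 + \frac{1}{3 \left(2 + \sqrt{3}\right)}\right)^{2}$)
$- (224163 - Y{\left(\frac{45}{166} \right)}) = - (224163 - \left(\frac{67}{9} - \frac{16 \sqrt{3}}{9}\right)) = - (\frac{2017400}{9} + \frac{16 \sqrt{3}}{9}) = - \frac{2017400}{9} - \frac{16 \sqrt{3}}{9}$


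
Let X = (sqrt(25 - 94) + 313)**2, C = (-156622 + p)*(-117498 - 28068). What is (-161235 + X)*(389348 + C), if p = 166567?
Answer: 91662498500870 - 905987590772*I*sqrt(69) ≈ 9.1663e+13 - 7.5257e+12*I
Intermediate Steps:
C = -1447653870 (C = (-156622 + 166567)*(-117498 - 28068) = 9945*(-145566) = -1447653870)
X = (313 + I*sqrt(69))**2 (X = (sqrt(-69) + 313)**2 = (I*sqrt(69) + 313)**2 = (313 + I*sqrt(69))**2 ≈ 97900.0 + 5199.9*I)
(-161235 + X)*(389348 + C) = (-161235 + (313 + I*sqrt(69))**2)*(389348 - 1447653870) = (-161235 + (313 + I*sqrt(69))**2)*(-1447264522) = 233349695204670 - 1447264522*(313 + I*sqrt(69))**2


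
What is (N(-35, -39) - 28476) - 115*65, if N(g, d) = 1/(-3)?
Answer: -107854/3 ≈ -35951.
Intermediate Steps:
N(g, d) = -1/3
(N(-35, -39) - 28476) - 115*65 = (-1/3 - 28476) - 115*65 = -85429/3 - 7475 = -107854/3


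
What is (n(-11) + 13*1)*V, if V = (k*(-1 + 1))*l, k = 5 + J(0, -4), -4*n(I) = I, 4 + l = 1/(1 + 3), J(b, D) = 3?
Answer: 0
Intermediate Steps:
l = -15/4 (l = -4 + 1/(1 + 3) = -4 + 1/4 = -4 + ¼ = -15/4 ≈ -3.7500)
n(I) = -I/4
k = 8 (k = 5 + 3 = 8)
V = 0 (V = (8*(-1 + 1))*(-15/4) = (8*0)*(-15/4) = 0*(-15/4) = 0)
(n(-11) + 13*1)*V = (-¼*(-11) + 13*1)*0 = (11/4 + 13)*0 = (63/4)*0 = 0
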